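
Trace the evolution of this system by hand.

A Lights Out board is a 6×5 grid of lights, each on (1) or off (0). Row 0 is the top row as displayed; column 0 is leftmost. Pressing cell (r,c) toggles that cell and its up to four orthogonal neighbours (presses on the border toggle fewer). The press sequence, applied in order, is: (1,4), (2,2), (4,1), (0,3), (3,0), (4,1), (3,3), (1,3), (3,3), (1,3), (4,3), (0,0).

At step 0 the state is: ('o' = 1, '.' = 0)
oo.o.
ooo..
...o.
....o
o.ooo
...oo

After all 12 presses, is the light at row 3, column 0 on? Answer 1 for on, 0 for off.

[0] oo.o.
ooo..
...o.
....o
o.ooo
...oo
[1] oo.oo
ooooo
...oo
....o
o.ooo
...oo
[2] oo.oo
oo.oo
.oo.o
..o.o
o.ooo
...oo
[3] oo.oo
oo.oo
.oo.o
.oo.o
.o.oo
.o.oo
[4] ooo..
oo..o
.oo.o
.oo.o
.o.oo
.o.oo
[5] ooo..
oo..o
ooo.o
o.o.o
oo.oo
.o.oo
[6] ooo..
oo..o
ooo.o
ooo.o
..ooo
...oo
[7] ooo..
oo..o
ooooo
oo.o.
..o.o
...oo
[8] oooo.
oooo.
ooo.o
oo.o.
..o.o
...oo
[9] oooo.
oooo.
ooooo
ooo.o
..ooo
...oo
[10] ooo..
oo..o
ooo.o
ooo.o
..ooo
...oo
[11] ooo..
oo..o
ooo.o
ooooo
.....
....o
[12] ..o..
.o..o
ooo.o
ooooo
.....
....o

1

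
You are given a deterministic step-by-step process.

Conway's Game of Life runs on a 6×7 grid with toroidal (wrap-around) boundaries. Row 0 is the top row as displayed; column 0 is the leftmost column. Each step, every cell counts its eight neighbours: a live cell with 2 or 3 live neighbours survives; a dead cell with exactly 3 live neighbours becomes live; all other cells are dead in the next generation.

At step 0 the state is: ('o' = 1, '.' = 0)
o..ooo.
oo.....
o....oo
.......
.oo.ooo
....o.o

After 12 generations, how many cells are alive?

[0] o..ooo.
oo.....
o....oo
.......
.oo.ooo
....o.o
[1] oo.ooo.
.o.....
oo....o
.o..o..
o..oo.o
.oo....
[2] o..oo..
....oo.
.oo....
.oooo..
o..ooo.
.......
[3] ...ooo.
.oo.oo.
.o...o.
o....o.
.o...o.
.....oo
[4] ..oo...
.oo...o
ooo..o.
oo..oo.
o...oo.
......o
[5] oooo...
......o
...ooo.
..oo...
oo..o..
...oooo
[6] oooo...
oo...oo
..oooo.
.oo..o.
oo....o
.....oo
[7] ..o.o..
.....o.
...o...
.....o.
.oo....
.....o.
[8] ....oo.
...oo..
....o..
..o....
.......
.ooo...
[9] .....o.
...o...
....o..
.......
.o.o...
..ooo..
[10] ..o....
....o..
.......
.......
...oo..
..ooo..
[11] ..o.o..
.......
.......
.......
..o.o..
..o.o..
[12] .......
.......
.......
.......
.......
.oo.oo.

4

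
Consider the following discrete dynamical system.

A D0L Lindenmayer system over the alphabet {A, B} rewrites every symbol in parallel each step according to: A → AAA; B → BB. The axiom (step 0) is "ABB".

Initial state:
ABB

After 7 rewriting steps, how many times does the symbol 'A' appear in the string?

2187

step 0: ABB
step 1: AAABBBB
step 2: AAAAAAAAABBBBBBBB
step 3: AAAAAAAAAAAAAAAAAAAAAAAAAAABBBBBBBBBBBBBBBB
step 4: AAAAAAAAAAAAAAAAAAAAAAAAAAAAAAAAAAAAAAAAAAAAAAAAAAAAAAAAAAAAAAAAAAAAAAAAAAAAAAAAABBBBBBBBBBBBBBBBBBBBBBBBBBBBBBBB
step 5: AAAAAAAAAAAAAAAAAAAAAAAAAAAAAAAAAAAAAAAAAAAAAAAAAAAAAAAAAA…BBBBBBBBBBBBBBBBBBBBBBBBBBBBBBBBBBBBBBBBBBBBBBBBBBBBBBBBBB  (len 307)
step 6: AAAAAAAAAAAAAAAAAAAAAAAAAAAAAAAAAAAAAAAAAAAAAAAAAAAAAAAAAA…BBBBBBBBBBBBBBBBBBBBBBBBBBBBBBBBBBBBBBBBBBBBBBBBBBBBBBBBBB  (len 857)
step 7: AAAAAAAAAAAAAAAAAAAAAAAAAAAAAAAAAAAAAAAAAAAAAAAAAAAAAAAAAA…BBBBBBBBBBBBBBBBBBBBBBBBBBBBBBBBBBBBBBBBBBBBBBBBBBBBBBBBBB  (len 2443)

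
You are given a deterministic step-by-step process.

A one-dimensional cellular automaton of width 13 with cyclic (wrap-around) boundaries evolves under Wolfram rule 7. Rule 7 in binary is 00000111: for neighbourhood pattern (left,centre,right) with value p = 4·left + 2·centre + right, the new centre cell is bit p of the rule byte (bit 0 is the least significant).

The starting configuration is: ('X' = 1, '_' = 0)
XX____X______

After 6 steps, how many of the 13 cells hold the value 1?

0) XX____X______
1) ___XXXX_XXXXX
2) _XX__________
3) X___XXXXXXXXX
4) __XX_________
5) XX___XXXXXXXX
6) ___XX________

2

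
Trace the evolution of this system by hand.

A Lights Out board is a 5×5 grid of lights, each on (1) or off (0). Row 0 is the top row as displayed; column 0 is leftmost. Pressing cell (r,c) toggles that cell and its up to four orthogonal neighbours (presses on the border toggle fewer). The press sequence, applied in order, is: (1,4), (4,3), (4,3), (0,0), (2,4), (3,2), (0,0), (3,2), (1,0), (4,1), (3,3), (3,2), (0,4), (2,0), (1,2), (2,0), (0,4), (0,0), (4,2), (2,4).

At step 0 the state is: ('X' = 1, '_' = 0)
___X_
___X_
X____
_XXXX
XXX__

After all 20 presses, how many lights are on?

k=0  ___X_
___X_
X____
_XXXX
XXX__
k=1  ___XX
____X
X___X
_XXXX
XXX__
k=2  ___XX
____X
X___X
_XX_X
XX_XX
k=3  ___XX
____X
X___X
_XXXX
XXX__
k=4  XX_XX
X___X
X___X
_XXXX
XXX__
k=5  XX_XX
X____
X__X_
_XXX_
XXX__
k=6  XX_XX
X____
X_XX_
_____
XX___
k=7  ___XX
_____
X_XX_
_____
XX___
k=8  ___XX
_____
X__X_
_XXX_
XXX__
k=9  X__XX
XX___
___X_
_XXX_
XXX__
k=10  X__XX
XX___
___X_
__XX_
_____
k=11  X__XX
XX___
_____
____X
___X_
k=12  X__XX
XX___
__X__
_XXXX
__XX_
k=13  X____
XX__X
__X__
_XXXX
__XX_
k=14  X____
_X__X
XXX__
XXXXX
__XX_
k=15  X_X__
__XXX
XX___
XXXXX
__XX_
k=16  X_X__
X_XXX
_____
_XXXX
__XX_
k=17  X_XXX
X_XX_
_____
_XXXX
__XX_
k=18  _XXXX
__XX_
_____
_XXXX
__XX_
k=19  _XXXX
__XX_
_____
_X_XX
_X___
k=20  _XXXX
__XXX
___XX
_X_X_
_X___

12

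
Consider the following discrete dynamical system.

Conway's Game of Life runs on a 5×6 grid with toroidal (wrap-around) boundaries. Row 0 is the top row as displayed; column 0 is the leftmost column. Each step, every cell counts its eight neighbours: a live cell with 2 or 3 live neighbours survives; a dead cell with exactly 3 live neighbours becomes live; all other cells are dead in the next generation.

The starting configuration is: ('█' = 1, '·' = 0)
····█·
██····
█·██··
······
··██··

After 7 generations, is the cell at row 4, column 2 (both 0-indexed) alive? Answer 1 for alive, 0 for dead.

1

0) ····█·
██····
█·██··
······
··██··
1) ·███··
████·█
█·█···
·█····
···█··
2) ······
····██
···█·█
·██···
·█·█··
3) ····█·
····██
█·██·█
██·██·
·█····
4) ····██
█·····
··█···
···██·
██████
5) ··█···
·····█
···█··
█·····
███···
6) █·█···
······
······
█·█···
█·█···
7) ······
······
······
······
█·██·█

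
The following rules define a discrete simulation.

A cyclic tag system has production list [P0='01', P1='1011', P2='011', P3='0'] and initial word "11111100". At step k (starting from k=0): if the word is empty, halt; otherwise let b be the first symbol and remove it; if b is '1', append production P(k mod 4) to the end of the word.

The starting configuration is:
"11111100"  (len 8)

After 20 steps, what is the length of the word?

k=0  "11111100"  (len 8)
k=1  "111110001"  (len 9)
k=2  "111100011011"  (len 12)
k=3  "11100011011011"  (len 14)
k=4  "11000110110110"  (len 14)
k=5  "100011011011001"  (len 15)
k=6  "000110110110011011"  (len 18)
k=7  "00110110110011011"  (len 17)
k=8  "0110110110011011"  (len 16)
k=9  "110110110011011"  (len 15)
k=10  "101101100110111011"  (len 18)
k=11  "01101100110111011011"  (len 20)
k=12  "1101100110111011011"  (len 19)
k=13  "10110011011101101101"  (len 20)
k=14  "01100110111011011011011"  (len 23)
k=15  "1100110111011011011011"  (len 22)
k=16  "1001101110110110110110"  (len 22)
k=17  "00110111011011011011001"  (len 23)
k=18  "0110111011011011011001"  (len 22)
k=19  "110111011011011011001"  (len 21)
k=20  "101110110110110110010"  (len 21)

21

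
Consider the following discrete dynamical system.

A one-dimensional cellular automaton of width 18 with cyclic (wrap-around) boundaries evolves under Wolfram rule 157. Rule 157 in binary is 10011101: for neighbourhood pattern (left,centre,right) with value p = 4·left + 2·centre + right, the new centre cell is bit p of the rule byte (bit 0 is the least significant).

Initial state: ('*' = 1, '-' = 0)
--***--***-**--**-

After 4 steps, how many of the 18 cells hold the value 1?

8

0) --***--***-**--**-
1) *-**-*-**--*-*-*-*
2) --*--*-*-*-*-*-*-*
3) *-**-*-*-*-*-*-*-*
4) --*--*-*-*-*-*-*-*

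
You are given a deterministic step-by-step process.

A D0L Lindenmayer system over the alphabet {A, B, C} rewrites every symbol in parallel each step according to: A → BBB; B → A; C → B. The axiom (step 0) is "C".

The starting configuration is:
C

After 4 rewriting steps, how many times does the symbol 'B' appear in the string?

0

step 0: C
step 1: B
step 2: A
step 3: BBB
step 4: AAA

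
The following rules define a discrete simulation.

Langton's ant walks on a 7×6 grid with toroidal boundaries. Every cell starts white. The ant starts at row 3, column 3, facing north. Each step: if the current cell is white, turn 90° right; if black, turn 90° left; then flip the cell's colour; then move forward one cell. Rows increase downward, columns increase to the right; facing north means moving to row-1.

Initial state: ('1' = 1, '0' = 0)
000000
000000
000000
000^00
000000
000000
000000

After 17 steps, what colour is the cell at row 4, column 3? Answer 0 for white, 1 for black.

0

0) 000000
000000
000000
000^00
000000
000000
000000
1) 000000
000000
000000
0001>0
000000
000000
000000
2) 000000
000000
000000
000110
0000v0
000000
000000
3) 000000
000000
000000
000110
000<10
000000
000000
4) 000000
000000
000000
000^10
000110
000000
000000
5) 000000
000000
000000
00<010
000110
000000
000000
6) 000000
000000
00^000
001010
000110
000000
000000
7) 000000
000000
001>00
001010
000110
000000
000000
8) 000000
000000
001100
001v10
000110
000000
000000
9) 000000
000000
001100
00<110
000110
000000
000000
10) 000000
000000
001100
000110
00v110
000000
000000
11) 000000
000000
001100
000110
0<1110
000000
000000
12) 000000
000000
001100
0^0110
011110
000000
000000
13) 000000
000000
001100
01>110
011110
000000
000000
14) 000000
000000
001100
011110
01v110
000000
000000
15) 000000
000000
001100
011110
010>10
000000
000000
16) 000000
000000
001100
011^10
010010
000000
000000
17) 000000
000000
001100
01<010
010010
000000
000000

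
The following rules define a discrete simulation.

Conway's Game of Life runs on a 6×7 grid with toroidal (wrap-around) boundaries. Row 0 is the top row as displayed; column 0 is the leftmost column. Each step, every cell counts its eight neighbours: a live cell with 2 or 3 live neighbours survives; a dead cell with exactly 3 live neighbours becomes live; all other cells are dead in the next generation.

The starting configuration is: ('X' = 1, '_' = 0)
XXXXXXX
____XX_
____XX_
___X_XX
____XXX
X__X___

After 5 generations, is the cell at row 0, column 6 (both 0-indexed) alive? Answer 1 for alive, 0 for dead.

0

0) XXXXXXX
____XX_
____XX_
___X_XX
____XXX
X__X___
1) XXX____
XXX____
___X___
___X___
X__X___
_______
2) X_X____
X__X___
_X_X___
__XXX__
_______
X_X____
3) X_XX__X
X__X___
_X_____
__XXX__
_XX____
_______
4) XXXX__X
X__X__X
_X__X__
___X___
_XX____
X__X___
5) ___XX__
___XXXX
X_XXX__
_X_X___
_XXX___
___X__X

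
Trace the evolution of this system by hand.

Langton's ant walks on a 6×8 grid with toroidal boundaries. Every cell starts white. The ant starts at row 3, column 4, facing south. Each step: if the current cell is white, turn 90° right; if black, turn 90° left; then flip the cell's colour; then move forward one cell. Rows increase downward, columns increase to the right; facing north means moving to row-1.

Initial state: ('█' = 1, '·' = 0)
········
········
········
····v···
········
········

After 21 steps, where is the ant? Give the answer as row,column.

0) ········
········
········
····v···
········
········
1) ········
········
········
···<█···
········
········
2) ········
········
···^····
···██···
········
········
3) ········
········
···█>···
···██···
········
········
4) ········
········
···██···
···█v···
········
········
5) ········
········
···██···
···█·>··
········
········
6) ········
········
···██···
···█·█··
·····v··
········
7) ········
········
···██···
···█·█··
····<█··
········
8) ········
········
···██···
···█^█··
····██··
········
9) ········
········
···██···
···██>··
····██··
········
10) ········
········
···██^··
···██···
····██··
········
11) ········
········
···███>·
···██···
····██··
········
12) ········
········
···████·
···██·v·
····██··
········
13) ········
········
···████·
···██<█·
····██··
········
14) ········
········
···██^█·
···████·
····██··
········
15) ········
········
···█<·█·
···████·
····██··
········
16) ········
········
···█··█·
···█v██·
····██··
········
17) ········
········
···█··█·
···█·>█·
····██··
········
18) ········
········
···█·^█·
···█··█·
····██··
········
19) ········
········
···█·█>·
···█··█·
····██··
········
20) ········
······^·
···█·█··
···█··█·
····██··
········
21) ········
······█>
···█·█··
···█··█·
····██··
········

1,7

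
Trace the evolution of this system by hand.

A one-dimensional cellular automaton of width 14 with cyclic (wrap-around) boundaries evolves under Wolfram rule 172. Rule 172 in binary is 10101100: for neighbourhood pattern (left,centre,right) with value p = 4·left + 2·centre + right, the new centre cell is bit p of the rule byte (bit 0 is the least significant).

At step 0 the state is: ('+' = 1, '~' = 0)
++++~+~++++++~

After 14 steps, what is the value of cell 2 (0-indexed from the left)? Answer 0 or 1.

k=0  ++++~+~++++++~
k=1  +++~++++++++~+
k=2  ++~++++++++~++
k=3  +~++++++++~+++
k=4  ~++++++++~++++
k=5  ++++++++~++++~
k=6  +++++++~++++~+
k=7  ++++++~++++~++
k=8  +++++~++++~+++
k=9  ++++~++++~++++
k=10  +++~++++~+++++
k=11  ++~++++~++++++
k=12  +~++++~+++++++
k=13  ~++++~++++++++
k=14  ++++~++++++++~

1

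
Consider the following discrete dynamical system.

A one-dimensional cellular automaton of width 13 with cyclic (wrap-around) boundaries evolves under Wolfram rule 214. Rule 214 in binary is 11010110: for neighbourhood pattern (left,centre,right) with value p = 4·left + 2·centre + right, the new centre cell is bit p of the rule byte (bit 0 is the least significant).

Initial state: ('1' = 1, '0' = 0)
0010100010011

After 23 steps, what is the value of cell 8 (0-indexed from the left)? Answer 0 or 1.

1

t=0: 0010100010011
t=1: 1110110111101
t=2: 1110010011100
t=3: 0111111101111
t=4: 0011111100111
t=5: 1101111111011
t=6: 1100111111001
t=7: 1111011111110
t=8: 0111001111110
t=9: 1011110111111
t=10: 1001110011111
t=11: 1110111101111
t=12: 1110011100111
t=13: 1111101111011
t=14: 1111100111001
t=15: 1111111011110
t=16: 0111111001110
t=17: 1011111110111
t=18: 1001111110011
t=19: 1110111111101
t=20: 1110011111100
t=21: 0111101111111
t=22: 0011100111111
t=23: 1101111011111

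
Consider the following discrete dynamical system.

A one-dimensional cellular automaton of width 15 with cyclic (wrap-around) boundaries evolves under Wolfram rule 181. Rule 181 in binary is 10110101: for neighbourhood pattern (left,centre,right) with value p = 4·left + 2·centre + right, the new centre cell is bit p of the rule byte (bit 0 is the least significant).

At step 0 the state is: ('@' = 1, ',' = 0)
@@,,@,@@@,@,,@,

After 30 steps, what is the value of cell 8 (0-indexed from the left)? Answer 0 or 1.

1

[0] @@,,@,@@@,@,,@,
[1] ,,@,@@,@,@@@,@@
[2] @,@@,,@@@,@,@,,
[3] @@,,@,,@,@@@@@,
[4] ,,@,@@,@@,@@@,@
[5] @,@@,,@,,@,@,@@
[6] ,@,,@,@@,@@@@,@
[7] @@@,@@,,@,@@,@@
[8] @@,@,,@,@@,,@,@
[9] @,@@@,@@,,@,@@,
[10] @@,@,@,,@,@@,,@
[11] @,@@@@@,@@,,@,,
[12] @@,@@@,@,,@,@@,
[13] ,,@,@,@@@,@@,,@
[14] @,@@@@,@,@,,@,@
[15] ,@,@@,@@@@@,@@,
[16] ,@@,,@,@@@,@,,@
[17] @,,@,@@,@,@@@,@
[18] ,@,@@,,@@@,@,@,
[19] ,@@,,@,,@,@@@@@
[20] @,,@,@@,@@,@@@,
[21] @@,@@,,@,,@,@,@
[22] @,@,,@,@@,@@@@,
[23] @@@@,@@,,@,@@,@
[24] @@@,@,,@,@@,,@,
[25] ,@,@@@,@@,,@,@@
[26] @@@,@,@,,@,@@,,
[27] ,@,@@@@@,@@,,@,
[28] ,@@,@@@,@,,@,@@
[29] @,,@,@,@@@,@@,,
[30] @@,@@@@,@,@,,@,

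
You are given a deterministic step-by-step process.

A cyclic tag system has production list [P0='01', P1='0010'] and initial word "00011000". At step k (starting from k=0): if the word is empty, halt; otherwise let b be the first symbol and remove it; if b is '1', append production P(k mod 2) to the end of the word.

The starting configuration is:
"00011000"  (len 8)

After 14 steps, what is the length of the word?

6

t=0: "00011000"  (len 8)
t=1: "0011000"  (len 7)
t=2: "011000"  (len 6)
t=3: "11000"  (len 5)
t=4: "10000010"  (len 8)
t=5: "000001001"  (len 9)
t=6: "00001001"  (len 8)
t=7: "0001001"  (len 7)
t=8: "001001"  (len 6)
t=9: "01001"  (len 5)
t=10: "1001"  (len 4)
t=11: "00101"  (len 5)
t=12: "0101"  (len 4)
t=13: "101"  (len 3)
t=14: "010010"  (len 6)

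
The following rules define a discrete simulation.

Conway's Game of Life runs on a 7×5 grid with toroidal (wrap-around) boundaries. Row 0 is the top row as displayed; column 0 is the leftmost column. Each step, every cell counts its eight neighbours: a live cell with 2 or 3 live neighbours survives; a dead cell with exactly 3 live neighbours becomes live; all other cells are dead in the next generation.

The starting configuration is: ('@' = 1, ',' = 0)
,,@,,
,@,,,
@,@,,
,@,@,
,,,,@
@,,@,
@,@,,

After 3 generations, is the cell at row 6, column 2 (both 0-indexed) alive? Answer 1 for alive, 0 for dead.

0

[0] ,,@,,
,@,,,
@,@,,
,@,@,
,,,,@
@,,@,
@,@,,
[1] ,,@,,
,@@,,
@,@,,
@@@@@
@,@@@
@@,@,
,,@@@
[2] ,,,,,
,,@@,
,,,,,
,,,,,
,,,,,
,,,,,
@,,,@
[3] ,,,@@
,,,,,
,,,,,
,,,,,
,,,,,
,,,,,
,,,,,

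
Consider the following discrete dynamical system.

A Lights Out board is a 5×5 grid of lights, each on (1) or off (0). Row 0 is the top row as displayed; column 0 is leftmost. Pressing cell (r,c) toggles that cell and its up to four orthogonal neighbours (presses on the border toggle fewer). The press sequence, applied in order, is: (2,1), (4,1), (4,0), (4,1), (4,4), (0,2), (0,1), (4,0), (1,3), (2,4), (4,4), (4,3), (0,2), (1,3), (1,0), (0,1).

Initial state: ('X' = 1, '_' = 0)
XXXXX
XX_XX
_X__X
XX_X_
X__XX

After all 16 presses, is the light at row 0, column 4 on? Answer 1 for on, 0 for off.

[0] XXXXX
XX_XX
_X__X
XX_X_
X__XX
[1] XXXXX
X__XX
X_X_X
X__X_
X__XX
[2] XXXXX
X__XX
X_X_X
XX_X_
_XXXX
[3] XXXXX
X__XX
X_X_X
_X_X_
X_XXX
[4] XXXXX
X__XX
X_X_X
___X_
_X_XX
[5] XXXXX
X__XX
X_X_X
___XX
_X___
[6] X___X
X_XXX
X_X_X
___XX
_X___
[7] _XX_X
XXXXX
X_X_X
___XX
_X___
[8] _XX_X
XXXXX
X_X_X
X__XX
X____
[9] _XXXX
XX___
X_XXX
X__XX
X____
[10] _XXXX
XX__X
X_X__
X__X_
X____
[11] _XXXX
XX__X
X_X__
X__XX
X__XX
[12] _XXXX
XX__X
X_X__
X___X
X_X__
[13] ____X
XXX_X
X_X__
X___X
X_X__
[14] ___XX
XX_X_
X_XX_
X___X
X_X__
[15] X__XX
___X_
__XX_
X___X
X_X__
[16] _XXXX
_X_X_
__XX_
X___X
X_X__

1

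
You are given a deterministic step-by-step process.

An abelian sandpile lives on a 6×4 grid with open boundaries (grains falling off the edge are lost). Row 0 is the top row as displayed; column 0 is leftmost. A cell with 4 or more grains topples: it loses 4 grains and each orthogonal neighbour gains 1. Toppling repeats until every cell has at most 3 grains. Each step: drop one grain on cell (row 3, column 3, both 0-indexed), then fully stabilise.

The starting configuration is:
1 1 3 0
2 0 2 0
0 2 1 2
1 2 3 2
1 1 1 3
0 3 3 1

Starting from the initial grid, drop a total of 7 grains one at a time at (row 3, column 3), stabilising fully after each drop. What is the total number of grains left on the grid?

37

gen 0: 1 1 3 0
2 0 2 0
0 2 1 2
1 2 3 2
1 1 1 3
0 3 3 1
gen 1: 1 1 3 0
2 0 2 0
0 2 1 2
1 2 3 3
1 1 1 3
0 3 3 1
gen 2: 1 1 3 0
2 0 2 0
0 2 2 3
1 3 0 2
1 1 3 0
0 3 3 2
gen 3: 1 1 3 0
2 0 2 0
0 2 2 3
1 3 0 3
1 1 3 0
0 3 3 2
gen 4: 1 1 3 0
2 0 2 1
0 2 3 0
1 3 1 1
1 1 3 1
0 3 3 2
gen 5: 1 1 3 0
2 0 2 1
0 2 3 0
1 3 1 2
1 1 3 1
0 3 3 2
gen 6: 1 1 3 0
2 0 2 1
0 2 3 0
1 3 1 3
1 1 3 1
0 3 3 2
gen 7: 1 1 3 0
2 0 2 1
0 2 3 1
1 3 2 0
1 1 3 2
0 3 3 2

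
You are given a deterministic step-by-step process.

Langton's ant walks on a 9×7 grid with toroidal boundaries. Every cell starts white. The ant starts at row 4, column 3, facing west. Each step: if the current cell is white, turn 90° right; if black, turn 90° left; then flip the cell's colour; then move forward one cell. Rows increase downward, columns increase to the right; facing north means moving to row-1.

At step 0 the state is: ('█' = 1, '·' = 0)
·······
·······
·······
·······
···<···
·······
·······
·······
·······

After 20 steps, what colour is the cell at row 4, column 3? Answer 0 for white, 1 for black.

0

t=0: ·······
·······
·······
·······
···<···
·······
·······
·······
·······
t=1: ·······
·······
·······
···^···
···█···
·······
·······
·······
·······
t=2: ·······
·······
·······
···█>··
···█···
·······
·······
·······
·······
t=3: ·······
·······
·······
···██··
···█v··
·······
·······
·······
·······
t=4: ·······
·······
·······
···██··
···<█··
·······
·······
·······
·······
t=5: ·······
·······
·······
···██··
····█··
···v···
·······
·······
·······
t=6: ·······
·······
·······
···██··
····█··
··<█···
·······
·······
·······
t=7: ·······
·······
·······
···██··
··^·█··
··██···
·······
·······
·······
t=8: ·······
·······
·······
···██··
··█>█··
··██···
·······
·······
·······
t=9: ·······
·······
·······
···██··
··███··
··█v···
·······
·······
·······
t=10: ·······
·······
·······
···██··
··███··
··█·>··
·······
·······
·······
t=11: ·······
·······
·······
···██··
··███··
··█·█··
····v··
·······
·······
t=12: ·······
·······
·······
···██··
··███··
··█·█··
···<█··
·······
·······
t=13: ·······
·······
·······
···██··
··███··
··█^█··
···██··
·······
·······
t=14: ·······
·······
·······
···██··
··███··
··██>··
···██··
·······
·······
t=15: ·······
·······
·······
···██··
··██^··
··██···
···██··
·······
·······
t=16: ·······
·······
·······
···██··
··█<···
··██···
···██··
·······
·······
t=17: ·······
·······
·······
···██··
··█····
··█v···
···██··
·······
·······
t=18: ·······
·······
·······
···██··
··█····
··█·>··
···██··
·······
·······
t=19: ·······
·······
·······
···██··
··█····
··█·█··
···█v··
·······
·······
t=20: ·······
·······
·······
···██··
··█····
··█·█··
···█·>·
·······
·······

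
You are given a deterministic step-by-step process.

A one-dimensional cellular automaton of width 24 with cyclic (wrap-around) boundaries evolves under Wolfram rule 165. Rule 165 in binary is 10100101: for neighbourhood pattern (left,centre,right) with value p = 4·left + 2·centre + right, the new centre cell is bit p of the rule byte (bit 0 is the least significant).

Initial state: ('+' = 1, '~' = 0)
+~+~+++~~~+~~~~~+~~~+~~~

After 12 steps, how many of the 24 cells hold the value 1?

14

step 0: +~+~+++~~~+~~~~~+~~~+~~~
step 1: ++++~+~~+~+~+++~+~+~+~+~
step 2: ~++~++~~++++~+~+++++++++
step 3: +~~+~~~~~++~+++~+++++++~
step 4: +~~+~+++~~~+~+~+~+++++~+
step 5: ~~~++~+~~+~++++++~+++~+~
step 6: ++~~~++~~++~++++~+~+~++~
step 7: ~~~+~~~~~~~+~++~+++++~~+
step 8: ~+~+~+++++~++~~+~+++~~~+
step 9: +++++~+++~+~~~~++~+~~+~+
step 10: ++++~+~+~++~++~~~++~~++~
step 11: ~++~+++++~~+~~~+~~~~~~~+
step 12: +~~+~+++~~~+~+~+~+++++~+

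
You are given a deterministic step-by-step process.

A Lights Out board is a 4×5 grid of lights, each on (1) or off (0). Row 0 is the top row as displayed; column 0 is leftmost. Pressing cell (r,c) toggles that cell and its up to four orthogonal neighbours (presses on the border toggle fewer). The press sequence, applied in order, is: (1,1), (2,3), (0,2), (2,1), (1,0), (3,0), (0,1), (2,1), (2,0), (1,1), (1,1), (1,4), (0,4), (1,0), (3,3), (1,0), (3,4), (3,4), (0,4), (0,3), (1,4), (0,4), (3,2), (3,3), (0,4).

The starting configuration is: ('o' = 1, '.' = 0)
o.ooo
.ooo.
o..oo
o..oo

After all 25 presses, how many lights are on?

t=0: o.ooo
.ooo.
o..oo
o..oo
t=1: ooooo
o..o.
oo.oo
o..oo
t=2: ooooo
o....
ooo..
o...o
t=3: o...o
o.o..
ooo..
o...o
t=4: o...o
ooo..
.....
oo..o
t=5: ....o
..o..
o....
oo..o
t=6: ....o
..o..
.....
....o
t=7: ooo.o
.oo..
.....
....o
t=8: ooo.o
..o..
ooo..
.o..o
t=9: ooo.o
o.o..
..o..
oo..o
t=10: o.o.o
.o...
.oo..
oo..o
t=11: ooo.o
o.o..
..o..
oo..o
t=12: ooo..
o.ooo
..o.o
oo..o
t=13: ooooo
o.oo.
..o.o
oo..o
t=14: .oooo
.ooo.
o.o.o
oo..o
t=15: .oooo
.ooo.
o.ooo
oooo.
t=16: ooooo
o.oo.
..ooo
oooo.
t=17: ooooo
o.oo.
..oo.
ooo.o
t=18: ooooo
o.oo.
..ooo
oooo.
t=19: ooo..
o.ooo
..ooo
oooo.
t=20: oo.oo
o.o.o
..ooo
oooo.
t=21: oo.o.
o.oo.
..oo.
oooo.
t=22: oo..o
o.ooo
..oo.
oooo.
t=23: oo..o
o.ooo
...o.
o....
t=24: oo..o
o.ooo
.....
o.ooo
t=25: oo.o.
o.oo.
.....
o.ooo

10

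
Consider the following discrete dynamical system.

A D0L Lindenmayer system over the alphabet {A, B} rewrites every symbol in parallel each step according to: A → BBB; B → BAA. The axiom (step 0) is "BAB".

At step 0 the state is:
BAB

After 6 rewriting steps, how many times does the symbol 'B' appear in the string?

1325

0) BAB
1) BAABBBBAA
2) BAABBBBBBBAABAABAABAABBBBBB
3) BAABBBBBBBAABAABAABAABAABAABAABBBBBBBAABBBBBBBAABBBBBBBAABBBBBBBAABAABAABAABAABAA
4) BAABBBBBBBAABAABAABAABAABAABAABBBBBBBAABBBBBBBAABBBBBBBAAB…ABAABAABBBBBBBAABBBBBBBAABBBBBBBAABBBBBBBAABBBBBBBAABBBBBB  (len 243)
5) BAABBBBBBBAABAABAABAABAABAABAABBBBBBBAABBBBBBBAABBBBBBBAAB…ABAABAABBBBBBBAABAABAABAABAABAABAABBBBBBBAABAABAABAABAABAA  (len 729)
6) BAABBBBBBBAABAABAABAABAABAABAABBBBBBBAABBBBBBBAABBBBBBBAAB…ABAABAABBBBBBBAABBBBBBBAABBBBBBBAABBBBBBBAABBBBBBBAABBBBBB  (len 2187)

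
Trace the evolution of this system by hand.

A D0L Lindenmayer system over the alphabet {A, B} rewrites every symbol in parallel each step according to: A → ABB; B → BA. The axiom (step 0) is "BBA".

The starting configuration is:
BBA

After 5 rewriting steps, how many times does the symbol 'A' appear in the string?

step 0: BBA
step 1: BABAABB
step 2: BAABBBAABBABBBABA
step 3: BAABBABBBABABAABBABBBABAABBBABABAABBBAABB
step 4: BAABBABBBABAABBBABABAABBBAABBBAABBABBBABAABBBABABAABBBAABBABBBABABAABBBAABBBAABBABBBABABAABBABBBABA
step 5: BAABBABBBABAABBBABABAABBBAABBABBBABABAABBBAABBBAABBABBBABA…BAABBABBBABAABBBABABAABBBAABBBAABBABBBABAABBBABABAABBBAABB  (len 239)

99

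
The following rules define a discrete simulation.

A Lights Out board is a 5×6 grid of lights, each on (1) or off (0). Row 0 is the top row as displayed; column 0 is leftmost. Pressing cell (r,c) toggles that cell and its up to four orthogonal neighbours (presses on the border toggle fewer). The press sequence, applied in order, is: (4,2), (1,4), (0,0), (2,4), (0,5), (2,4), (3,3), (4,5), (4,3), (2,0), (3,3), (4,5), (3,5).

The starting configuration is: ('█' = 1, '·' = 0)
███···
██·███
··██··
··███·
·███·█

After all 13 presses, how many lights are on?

16

t=0: ███···
██·███
··██··
··███·
·███·█
t=1: ███···
██·███
··██··
···██·
·····█
t=2: ███·█·
██····
··███·
···██·
·····█
t=3: ··█·█·
·█····
··███·
···██·
·····█
t=4: ··█·█·
·█··█·
··█··█
···█··
·····█
t=5: ··█··█
·█··██
··█··█
···█··
·····█
t=6: ··█··█
·█···█
··███·
···██·
·····█
t=7: ··█··█
·█···█
··█·█·
··█···
···█·█
t=8: ··█··█
·█···█
··█·█·
··█··█
···██·
t=9: ··█··█
·█···█
··█·█·
··██·█
··█···
t=10: ··█··█
██···█
███·█·
█·██·█
··█···
t=11: ··█··█
██···█
█████·
█···██
··██··
t=12: ··█··█
██···█
█████·
█···█·
··████
t=13: ··█··█
██···█
██████
█····█
··███·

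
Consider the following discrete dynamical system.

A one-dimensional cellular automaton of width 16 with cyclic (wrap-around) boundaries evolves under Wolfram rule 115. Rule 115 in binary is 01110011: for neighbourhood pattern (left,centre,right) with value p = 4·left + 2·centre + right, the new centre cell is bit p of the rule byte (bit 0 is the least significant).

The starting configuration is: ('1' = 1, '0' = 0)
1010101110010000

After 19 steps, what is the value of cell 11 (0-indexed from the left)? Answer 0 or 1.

1

[0] 1010101110010000
[1] 0101010011101111
[2] 1010101100110001
[3] 1101010111011110
[4] 0110101001100011
[5] 1011010110111101
[6] 1101101011000110
[7] 0110110101111011
[8] 1011011010001101
[9] 1101101101110110
[10] 0110110110011011
[11] 1011011011101101
[12] 1101101100110110
[13] 0110110111011011
[14] 1011011001101101
[15] 1101101110110110
[16] 0110110011011011
[17] 1011011101101101
[18] 1101100110110110
[19] 0110111011011011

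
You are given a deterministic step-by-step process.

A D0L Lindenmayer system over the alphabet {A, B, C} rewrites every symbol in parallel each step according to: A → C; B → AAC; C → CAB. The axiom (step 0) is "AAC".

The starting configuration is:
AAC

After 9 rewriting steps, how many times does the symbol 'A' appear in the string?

0) AAC
1) CCCAB
2) CABCABCABCAAC
3) CABCAACCABCAACCABCAACCABCCCAB
4) CABCAACCABCCCABCABCAACCABCCCABCABCAACCABCCCABCABCAACCABCABCABCAAC
5) CABCAACCABCCCABCABCAACCABCABCABCAACCABCAACCABCCCABCABCAACC…CCABCABCABCAACCABCAACCABCCCABCABCAACCABCAACCABCAACCABCCCAB  (len 149)
6) CABCAACCABCCCABCABCAACCABCABCABCAACCABCAACCABCCCABCABCAACC…CABCCCABCABCAACCABCCCABCABCAACCABCCCABCABCAACCABCABCABCAAC  (len 337)
7) CABCAACCABCCCABCABCAACCABCABCABCAACCABCAACCABCCCABCABCAACC…CCABCABCABCAACCABCAACCABCCCABCABCAACCABCAACCABCAACCABCCCAB  (len 765)
8) CABCAACCABCCCABCABCAACCABCABCABCAACCABCAACCABCCCABCABCAACC…CABCCCABCABCAACCABCCCABCABCAACCABCCCABCABCAACCABCABCABCAAC  (len 1737)
9) CABCAACCABCCCABCABCAACCABCABCABCAACCABCAACCABCCCABCABCAACC…CCABCABCABCAACCABCAACCABCCCABCABCAACCABCAACCABCAACCABCCCAB  (len 3941)

1439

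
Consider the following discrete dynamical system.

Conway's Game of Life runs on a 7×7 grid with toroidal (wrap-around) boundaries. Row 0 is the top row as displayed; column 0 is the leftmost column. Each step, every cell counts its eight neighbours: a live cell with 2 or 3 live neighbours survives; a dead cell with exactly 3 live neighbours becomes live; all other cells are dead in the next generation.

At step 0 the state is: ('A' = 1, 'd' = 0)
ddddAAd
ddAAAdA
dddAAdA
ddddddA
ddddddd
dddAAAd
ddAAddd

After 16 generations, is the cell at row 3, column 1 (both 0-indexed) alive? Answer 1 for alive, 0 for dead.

step 0: ddddAAd
ddAAAdA
dddAAdA
ddddddA
ddddddd
dddAAAd
ddAAddd
step 1: dddddAd
ddAdddA
AdAdAdA
dddddAd
ddddAAd
ddAAAdd
ddAdddd
step 2: ddddddd
AAdAddA
AAdAddA
dddAddd
dddddAd
ddAdAAd
ddAdAdd
step 3: AAAAddd
dAddddA
dAdAAdA
AdAdAdA
dddAdAd
ddddAAd
ddddAAd
step 4: AAAAAAA
ddddAAA
dAdAAdA
AAAdddA
dddAddd
dddAddA
dAAddAA
step 5: ddddddd
ddddddd
dAdAAdd
dAddAAA
dAdAddA
AddAAAA
ddddddd
step 6: ddddddd
ddddddd
AdAAAdd
dAddddA
dAdAddd
AdAAAAA
ddddAAA
step 7: dddddAd
dddAddd
AAAAddd
dAddAdd
dAdAddd
AAAdddd
Adddddd
step 8: ddddddd
dAdAAdd
AAdAAdd
ddddAdd
dddAddd
AdAdddd
AdddddA
step 9: Adddddd
AAdAAdd
AAdddAd
ddAdAdd
dddAddd
AAddddA
AAddddA
step 10: ddAdddd
ddAdAdd
AddddAA
dAAAAdd
AAAAddd
dAAdddA
ddddddd
step 11: dddAddd
dAdAdAA
AddddAA
ddddAAd
ddddAdd
dddAddd
dAAdddd
step 12: AAdAAdd
ddAddAd
Adddddd
ddddAdd
dddAAAd
ddAAddd
ddAAddd
step 13: dAddAdd
AdAAAdA
ddddddd
dddAAAd
ddAddAd
ddddddd
ddddddd
step 14: AAAdAAd
AAAAAAd
ddAdddA
dddAAAd
dddAdAd
ddddddd
ddddddd
step 15: AddddAd
ddddddd
AdddddA
ddAAdAA
dddAdAd
ddddddd
dAddddd
step 16: ddddddd
Adddddd
AddddAA
AdAAdAd
ddAAdAA
ddddddd
ddddddd

0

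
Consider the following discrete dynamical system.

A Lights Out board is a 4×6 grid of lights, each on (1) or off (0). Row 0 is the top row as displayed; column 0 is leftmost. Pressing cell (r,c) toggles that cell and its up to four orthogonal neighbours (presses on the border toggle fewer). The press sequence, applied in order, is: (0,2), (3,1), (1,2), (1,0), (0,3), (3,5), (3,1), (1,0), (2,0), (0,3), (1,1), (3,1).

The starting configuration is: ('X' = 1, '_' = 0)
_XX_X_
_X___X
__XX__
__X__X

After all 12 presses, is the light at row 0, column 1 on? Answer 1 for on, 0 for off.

t=0: _XX_X_
_X___X
__XX__
__X__X
t=1: ___XX_
_XX__X
__XX__
__X__X
t=2: ___XX_
_XX__X
_XXX__
XX___X
t=3: __XXX_
___X_X
_X_X__
XX___X
t=4: X_XXX_
XX_X_X
XX_X__
XX___X
t=5: X_____
XX___X
XX_X__
XX___X
t=6: X_____
XX___X
XX_X_X
XX__X_
t=7: X_____
XX___X
X__X_X
__X_X_
t=8: ______
_____X
___X_X
__X_X_
t=9: ______
X____X
XX_X_X
X_X_X_
t=10: __XXX_
X__X_X
XX_X_X
X_X_X_
t=11: _XXXX_
_XXX_X
X__X_X
X_X_X_
t=12: _XXXX_
_XXX_X
XX_X_X
_X__X_

1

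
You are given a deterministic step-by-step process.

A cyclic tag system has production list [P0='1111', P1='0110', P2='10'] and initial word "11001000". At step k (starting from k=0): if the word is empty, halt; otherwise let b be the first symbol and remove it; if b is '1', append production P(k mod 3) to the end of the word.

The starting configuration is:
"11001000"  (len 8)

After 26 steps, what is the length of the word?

34

k=0  "11001000"  (len 8)
k=1  "10010001111"  (len 11)
k=2  "00100011110110"  (len 14)
k=3  "0100011110110"  (len 13)
k=4  "100011110110"  (len 12)
k=5  "000111101100110"  (len 15)
k=6  "00111101100110"  (len 14)
k=7  "0111101100110"  (len 13)
k=8  "111101100110"  (len 12)
k=9  "1110110011010"  (len 13)
k=10  "1101100110101111"  (len 16)
k=11  "1011001101011110110"  (len 19)
k=12  "01100110101111011010"  (len 20)
k=13  "1100110101111011010"  (len 19)
k=14  "1001101011110110100110"  (len 22)
k=15  "00110101111011010011010"  (len 23)
k=16  "0110101111011010011010"  (len 22)
k=17  "110101111011010011010"  (len 21)
k=18  "1010111101101001101010"  (len 22)
k=19  "0101111011010011010101111"  (len 25)
k=20  "101111011010011010101111"  (len 24)
k=21  "0111101101001101010111110"  (len 25)
k=22  "111101101001101010111110"  (len 24)
k=23  "111011010011010101111100110"  (len 27)
k=24  "1101101001101010111110011010"  (len 28)
k=25  "1011010011010101111100110101111"  (len 31)
k=26  "0110100110101011111001101011110110"  (len 34)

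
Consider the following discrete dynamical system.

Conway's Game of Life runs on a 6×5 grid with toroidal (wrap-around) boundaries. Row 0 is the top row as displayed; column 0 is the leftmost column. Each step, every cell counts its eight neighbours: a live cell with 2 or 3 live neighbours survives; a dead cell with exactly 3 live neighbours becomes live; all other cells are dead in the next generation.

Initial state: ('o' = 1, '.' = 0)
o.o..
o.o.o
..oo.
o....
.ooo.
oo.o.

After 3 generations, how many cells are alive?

t=0: o.o..
o.o.o
..oo.
o....
.ooo.
oo.o.
t=1: ..o..
o.o.o
o.oo.
....o
...o.
o..o.
t=2: o.o..
o.o.o
o.o..
..o.o
...o.
..ooo
t=3: o.o..
o.o.o
o.o..
.oo.o
.....
.oo.o

13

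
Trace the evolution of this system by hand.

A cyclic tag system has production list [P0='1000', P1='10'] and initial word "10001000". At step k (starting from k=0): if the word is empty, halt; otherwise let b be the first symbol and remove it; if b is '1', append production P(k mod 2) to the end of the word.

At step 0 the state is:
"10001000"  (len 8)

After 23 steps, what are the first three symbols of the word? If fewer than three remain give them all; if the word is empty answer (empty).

k=0  "10001000"  (len 8)
k=1  "00010001000"  (len 11)
k=2  "0010001000"  (len 10)
k=3  "010001000"  (len 9)
k=4  "10001000"  (len 8)
k=5  "00010001000"  (len 11)
k=6  "0010001000"  (len 10)
k=7  "010001000"  (len 9)
k=8  "10001000"  (len 8)
k=9  "00010001000"  (len 11)
k=10  "0010001000"  (len 10)
k=11  "010001000"  (len 9)
k=12  "10001000"  (len 8)
k=13  "00010001000"  (len 11)
k=14  "0010001000"  (len 10)
k=15  "010001000"  (len 9)
k=16  "10001000"  (len 8)
k=17  "00010001000"  (len 11)
k=18  "0010001000"  (len 10)
k=19  "010001000"  (len 9)
k=20  "10001000"  (len 8)
k=21  "00010001000"  (len 11)
k=22  "0010001000"  (len 10)
k=23  "010001000"  (len 9)

010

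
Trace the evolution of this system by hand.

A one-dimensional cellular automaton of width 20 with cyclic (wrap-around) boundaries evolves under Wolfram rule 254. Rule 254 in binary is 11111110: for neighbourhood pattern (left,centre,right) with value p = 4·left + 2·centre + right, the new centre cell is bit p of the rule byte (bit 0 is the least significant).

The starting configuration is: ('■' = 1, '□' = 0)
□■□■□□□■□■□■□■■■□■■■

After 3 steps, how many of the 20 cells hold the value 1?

20

0) □■□■□□□■□■□■□■■■□■■■
1) ■■■■■□■■■■■■■■■■■■■■
2) ■■■■■■■■■■■■■■■■■■■■
3) ■■■■■■■■■■■■■■■■■■■■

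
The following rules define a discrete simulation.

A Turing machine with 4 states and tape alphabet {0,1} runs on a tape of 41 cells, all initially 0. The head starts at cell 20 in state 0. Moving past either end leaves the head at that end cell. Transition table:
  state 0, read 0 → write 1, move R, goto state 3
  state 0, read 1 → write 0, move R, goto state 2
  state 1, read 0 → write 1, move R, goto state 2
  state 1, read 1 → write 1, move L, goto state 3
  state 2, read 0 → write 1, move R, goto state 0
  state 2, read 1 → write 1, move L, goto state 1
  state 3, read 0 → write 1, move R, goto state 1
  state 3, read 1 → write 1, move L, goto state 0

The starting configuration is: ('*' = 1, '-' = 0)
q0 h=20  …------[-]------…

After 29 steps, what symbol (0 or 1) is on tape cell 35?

k=0  q0 h=20  …------[-]------…
k=1  q3 h=21  …-----*[-]------…
k=2  q1 h=22  …----**[-]------…
k=3  q2 h=23  …---***[-]------…
k=4  q0 h=24  …--****[-]------…
k=5  q3 h=25  …-*****[-]------…
k=6  q1 h=26  …******[-]------…
k=7  q2 h=27  …******[-]------…
k=8  q0 h=28  …******[-]------…
k=9  q3 h=29  …******[-]------…
k=10  q1 h=30  …******[-]------…
k=11  q2 h=31  …******[-]------…
k=12  q0 h=32  …******[-]------…
k=13  q3 h=33  …******[-]------…
k=14  q1 h=34  …******[-]------|
k=15  q2 h=35  …******[-]-----|
k=16  q0 h=36  …******[-]----|
k=17  q3 h=37  …******[-]---|
k=18  q1 h=38  …******[-]--|
k=19  q2 h=39  …******[-]-|
k=20  q0 h=40  …******[-]|
k=21  q3 h=40  …******[*]|
k=22  q0 h=39  …******[*]*|
k=23  q2 h=40  …*****-[*]|
k=24  q1 h=39  …******[-]*|
k=25  q2 h=40  …******[*]|
k=26  q1 h=39  …******[*]*|
k=27  q3 h=38  …******[*]**|
k=28  q0 h=37  …******[*]***|
k=29  q2 h=38  …*****-[*]**|

1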